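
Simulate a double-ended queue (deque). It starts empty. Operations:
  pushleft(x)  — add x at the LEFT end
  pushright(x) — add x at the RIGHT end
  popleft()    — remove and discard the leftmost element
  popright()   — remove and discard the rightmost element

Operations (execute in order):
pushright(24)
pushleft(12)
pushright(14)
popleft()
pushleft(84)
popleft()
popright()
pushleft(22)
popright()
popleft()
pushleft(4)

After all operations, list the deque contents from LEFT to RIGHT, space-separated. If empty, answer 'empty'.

Answer: 4

Derivation:
pushright(24): [24]
pushleft(12): [12, 24]
pushright(14): [12, 24, 14]
popleft(): [24, 14]
pushleft(84): [84, 24, 14]
popleft(): [24, 14]
popright(): [24]
pushleft(22): [22, 24]
popright(): [22]
popleft(): []
pushleft(4): [4]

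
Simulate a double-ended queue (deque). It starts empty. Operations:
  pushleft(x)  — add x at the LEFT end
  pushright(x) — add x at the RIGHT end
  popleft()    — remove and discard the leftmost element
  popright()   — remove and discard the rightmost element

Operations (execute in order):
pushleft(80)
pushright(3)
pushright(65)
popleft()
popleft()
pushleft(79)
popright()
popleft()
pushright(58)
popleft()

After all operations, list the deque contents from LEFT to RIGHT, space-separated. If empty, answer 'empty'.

Answer: empty

Derivation:
pushleft(80): [80]
pushright(3): [80, 3]
pushright(65): [80, 3, 65]
popleft(): [3, 65]
popleft(): [65]
pushleft(79): [79, 65]
popright(): [79]
popleft(): []
pushright(58): [58]
popleft(): []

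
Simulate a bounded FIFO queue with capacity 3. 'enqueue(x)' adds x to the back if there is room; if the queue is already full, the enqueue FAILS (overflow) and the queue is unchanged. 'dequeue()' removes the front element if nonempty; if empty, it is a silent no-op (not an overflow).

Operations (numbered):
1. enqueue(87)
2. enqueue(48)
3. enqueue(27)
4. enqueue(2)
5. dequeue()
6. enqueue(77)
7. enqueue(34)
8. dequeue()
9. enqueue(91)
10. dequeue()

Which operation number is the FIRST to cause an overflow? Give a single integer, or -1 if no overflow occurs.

Answer: 4

Derivation:
1. enqueue(87): size=1
2. enqueue(48): size=2
3. enqueue(27): size=3
4. enqueue(2): size=3=cap → OVERFLOW (fail)
5. dequeue(): size=2
6. enqueue(77): size=3
7. enqueue(34): size=3=cap → OVERFLOW (fail)
8. dequeue(): size=2
9. enqueue(91): size=3
10. dequeue(): size=2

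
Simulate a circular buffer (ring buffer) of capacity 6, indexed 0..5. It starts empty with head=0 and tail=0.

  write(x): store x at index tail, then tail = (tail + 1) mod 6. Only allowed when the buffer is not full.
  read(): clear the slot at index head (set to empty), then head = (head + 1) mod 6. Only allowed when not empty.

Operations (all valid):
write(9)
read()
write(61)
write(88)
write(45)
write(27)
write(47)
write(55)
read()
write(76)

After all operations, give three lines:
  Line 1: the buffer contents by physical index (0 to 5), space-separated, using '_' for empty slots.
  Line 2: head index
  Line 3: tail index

write(9): buf=[9 _ _ _ _ _], head=0, tail=1, size=1
read(): buf=[_ _ _ _ _ _], head=1, tail=1, size=0
write(61): buf=[_ 61 _ _ _ _], head=1, tail=2, size=1
write(88): buf=[_ 61 88 _ _ _], head=1, tail=3, size=2
write(45): buf=[_ 61 88 45 _ _], head=1, tail=4, size=3
write(27): buf=[_ 61 88 45 27 _], head=1, tail=5, size=4
write(47): buf=[_ 61 88 45 27 47], head=1, tail=0, size=5
write(55): buf=[55 61 88 45 27 47], head=1, tail=1, size=6
read(): buf=[55 _ 88 45 27 47], head=2, tail=1, size=5
write(76): buf=[55 76 88 45 27 47], head=2, tail=2, size=6

Answer: 55 76 88 45 27 47
2
2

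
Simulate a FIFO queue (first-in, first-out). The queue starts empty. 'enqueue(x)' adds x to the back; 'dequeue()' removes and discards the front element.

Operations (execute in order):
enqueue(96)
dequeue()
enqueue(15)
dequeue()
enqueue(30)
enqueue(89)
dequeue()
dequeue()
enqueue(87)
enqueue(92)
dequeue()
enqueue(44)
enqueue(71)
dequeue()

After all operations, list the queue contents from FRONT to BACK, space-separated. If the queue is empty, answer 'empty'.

enqueue(96): [96]
dequeue(): []
enqueue(15): [15]
dequeue(): []
enqueue(30): [30]
enqueue(89): [30, 89]
dequeue(): [89]
dequeue(): []
enqueue(87): [87]
enqueue(92): [87, 92]
dequeue(): [92]
enqueue(44): [92, 44]
enqueue(71): [92, 44, 71]
dequeue(): [44, 71]

Answer: 44 71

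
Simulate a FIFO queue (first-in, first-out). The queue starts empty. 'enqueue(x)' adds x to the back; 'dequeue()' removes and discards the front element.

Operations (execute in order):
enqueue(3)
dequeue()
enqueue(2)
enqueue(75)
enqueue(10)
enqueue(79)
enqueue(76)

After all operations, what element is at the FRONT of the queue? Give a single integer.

enqueue(3): queue = [3]
dequeue(): queue = []
enqueue(2): queue = [2]
enqueue(75): queue = [2, 75]
enqueue(10): queue = [2, 75, 10]
enqueue(79): queue = [2, 75, 10, 79]
enqueue(76): queue = [2, 75, 10, 79, 76]

Answer: 2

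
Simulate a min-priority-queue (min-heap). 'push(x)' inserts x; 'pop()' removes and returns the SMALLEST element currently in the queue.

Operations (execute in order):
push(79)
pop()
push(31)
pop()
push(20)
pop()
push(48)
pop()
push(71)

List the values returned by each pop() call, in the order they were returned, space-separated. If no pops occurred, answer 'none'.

push(79): heap contents = [79]
pop() → 79: heap contents = []
push(31): heap contents = [31]
pop() → 31: heap contents = []
push(20): heap contents = [20]
pop() → 20: heap contents = []
push(48): heap contents = [48]
pop() → 48: heap contents = []
push(71): heap contents = [71]

Answer: 79 31 20 48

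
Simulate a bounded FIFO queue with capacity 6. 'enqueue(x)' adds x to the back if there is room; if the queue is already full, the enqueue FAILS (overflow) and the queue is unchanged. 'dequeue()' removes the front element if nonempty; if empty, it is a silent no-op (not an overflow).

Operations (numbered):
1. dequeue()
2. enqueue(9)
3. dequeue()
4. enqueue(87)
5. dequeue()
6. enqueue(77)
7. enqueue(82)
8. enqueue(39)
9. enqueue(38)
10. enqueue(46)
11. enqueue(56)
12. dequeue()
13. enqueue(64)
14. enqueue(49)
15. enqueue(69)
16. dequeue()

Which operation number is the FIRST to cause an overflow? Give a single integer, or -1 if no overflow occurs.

Answer: 14

Derivation:
1. dequeue(): empty, no-op, size=0
2. enqueue(9): size=1
3. dequeue(): size=0
4. enqueue(87): size=1
5. dequeue(): size=0
6. enqueue(77): size=1
7. enqueue(82): size=2
8. enqueue(39): size=3
9. enqueue(38): size=4
10. enqueue(46): size=5
11. enqueue(56): size=6
12. dequeue(): size=5
13. enqueue(64): size=6
14. enqueue(49): size=6=cap → OVERFLOW (fail)
15. enqueue(69): size=6=cap → OVERFLOW (fail)
16. dequeue(): size=5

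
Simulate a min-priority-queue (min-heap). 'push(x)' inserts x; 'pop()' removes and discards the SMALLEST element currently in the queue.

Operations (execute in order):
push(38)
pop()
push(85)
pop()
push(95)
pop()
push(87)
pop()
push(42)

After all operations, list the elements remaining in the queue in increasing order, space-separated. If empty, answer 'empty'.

push(38): heap contents = [38]
pop() → 38: heap contents = []
push(85): heap contents = [85]
pop() → 85: heap contents = []
push(95): heap contents = [95]
pop() → 95: heap contents = []
push(87): heap contents = [87]
pop() → 87: heap contents = []
push(42): heap contents = [42]

Answer: 42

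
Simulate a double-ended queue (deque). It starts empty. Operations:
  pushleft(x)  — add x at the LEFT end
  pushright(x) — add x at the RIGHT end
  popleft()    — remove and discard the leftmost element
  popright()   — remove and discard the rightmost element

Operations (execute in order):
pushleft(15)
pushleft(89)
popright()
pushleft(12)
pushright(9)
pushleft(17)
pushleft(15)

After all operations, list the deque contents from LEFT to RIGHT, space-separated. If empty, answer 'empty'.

Answer: 15 17 12 89 9

Derivation:
pushleft(15): [15]
pushleft(89): [89, 15]
popright(): [89]
pushleft(12): [12, 89]
pushright(9): [12, 89, 9]
pushleft(17): [17, 12, 89, 9]
pushleft(15): [15, 17, 12, 89, 9]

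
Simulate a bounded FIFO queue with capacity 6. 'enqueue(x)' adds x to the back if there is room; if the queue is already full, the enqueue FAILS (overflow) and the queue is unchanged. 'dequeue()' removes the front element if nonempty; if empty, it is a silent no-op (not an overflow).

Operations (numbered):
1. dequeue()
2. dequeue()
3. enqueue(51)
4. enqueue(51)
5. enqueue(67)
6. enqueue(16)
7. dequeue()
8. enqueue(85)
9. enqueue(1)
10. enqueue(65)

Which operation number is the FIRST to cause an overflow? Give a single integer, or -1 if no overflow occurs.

Answer: -1

Derivation:
1. dequeue(): empty, no-op, size=0
2. dequeue(): empty, no-op, size=0
3. enqueue(51): size=1
4. enqueue(51): size=2
5. enqueue(67): size=3
6. enqueue(16): size=4
7. dequeue(): size=3
8. enqueue(85): size=4
9. enqueue(1): size=5
10. enqueue(65): size=6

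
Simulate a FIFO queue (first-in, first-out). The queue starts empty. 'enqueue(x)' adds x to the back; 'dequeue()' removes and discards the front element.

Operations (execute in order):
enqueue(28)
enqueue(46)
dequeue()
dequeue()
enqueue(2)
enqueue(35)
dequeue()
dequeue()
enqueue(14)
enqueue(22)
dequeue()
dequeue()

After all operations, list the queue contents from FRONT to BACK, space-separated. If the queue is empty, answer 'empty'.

Answer: empty

Derivation:
enqueue(28): [28]
enqueue(46): [28, 46]
dequeue(): [46]
dequeue(): []
enqueue(2): [2]
enqueue(35): [2, 35]
dequeue(): [35]
dequeue(): []
enqueue(14): [14]
enqueue(22): [14, 22]
dequeue(): [22]
dequeue(): []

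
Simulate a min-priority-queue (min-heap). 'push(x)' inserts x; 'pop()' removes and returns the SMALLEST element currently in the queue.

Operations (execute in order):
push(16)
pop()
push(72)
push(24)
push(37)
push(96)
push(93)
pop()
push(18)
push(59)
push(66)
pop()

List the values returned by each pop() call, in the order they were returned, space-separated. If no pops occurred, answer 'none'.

Answer: 16 24 18

Derivation:
push(16): heap contents = [16]
pop() → 16: heap contents = []
push(72): heap contents = [72]
push(24): heap contents = [24, 72]
push(37): heap contents = [24, 37, 72]
push(96): heap contents = [24, 37, 72, 96]
push(93): heap contents = [24, 37, 72, 93, 96]
pop() → 24: heap contents = [37, 72, 93, 96]
push(18): heap contents = [18, 37, 72, 93, 96]
push(59): heap contents = [18, 37, 59, 72, 93, 96]
push(66): heap contents = [18, 37, 59, 66, 72, 93, 96]
pop() → 18: heap contents = [37, 59, 66, 72, 93, 96]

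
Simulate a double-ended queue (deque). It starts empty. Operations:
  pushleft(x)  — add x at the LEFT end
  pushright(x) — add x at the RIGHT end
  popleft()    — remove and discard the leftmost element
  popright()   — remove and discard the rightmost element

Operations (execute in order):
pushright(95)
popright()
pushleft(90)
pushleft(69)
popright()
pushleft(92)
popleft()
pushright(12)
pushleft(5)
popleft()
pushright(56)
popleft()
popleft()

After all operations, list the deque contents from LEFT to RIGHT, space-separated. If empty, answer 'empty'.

pushright(95): [95]
popright(): []
pushleft(90): [90]
pushleft(69): [69, 90]
popright(): [69]
pushleft(92): [92, 69]
popleft(): [69]
pushright(12): [69, 12]
pushleft(5): [5, 69, 12]
popleft(): [69, 12]
pushright(56): [69, 12, 56]
popleft(): [12, 56]
popleft(): [56]

Answer: 56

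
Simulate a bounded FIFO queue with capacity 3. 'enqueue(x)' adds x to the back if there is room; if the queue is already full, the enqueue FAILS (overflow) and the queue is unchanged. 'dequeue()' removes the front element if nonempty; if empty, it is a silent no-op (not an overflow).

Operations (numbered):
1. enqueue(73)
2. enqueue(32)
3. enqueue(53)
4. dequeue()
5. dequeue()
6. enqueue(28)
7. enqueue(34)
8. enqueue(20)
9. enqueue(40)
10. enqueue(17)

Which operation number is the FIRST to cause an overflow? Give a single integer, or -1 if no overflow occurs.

1. enqueue(73): size=1
2. enqueue(32): size=2
3. enqueue(53): size=3
4. dequeue(): size=2
5. dequeue(): size=1
6. enqueue(28): size=2
7. enqueue(34): size=3
8. enqueue(20): size=3=cap → OVERFLOW (fail)
9. enqueue(40): size=3=cap → OVERFLOW (fail)
10. enqueue(17): size=3=cap → OVERFLOW (fail)

Answer: 8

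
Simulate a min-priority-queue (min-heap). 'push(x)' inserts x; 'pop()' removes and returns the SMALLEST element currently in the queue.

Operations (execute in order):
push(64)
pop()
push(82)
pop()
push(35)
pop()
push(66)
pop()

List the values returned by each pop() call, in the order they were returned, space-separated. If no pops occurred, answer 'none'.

push(64): heap contents = [64]
pop() → 64: heap contents = []
push(82): heap contents = [82]
pop() → 82: heap contents = []
push(35): heap contents = [35]
pop() → 35: heap contents = []
push(66): heap contents = [66]
pop() → 66: heap contents = []

Answer: 64 82 35 66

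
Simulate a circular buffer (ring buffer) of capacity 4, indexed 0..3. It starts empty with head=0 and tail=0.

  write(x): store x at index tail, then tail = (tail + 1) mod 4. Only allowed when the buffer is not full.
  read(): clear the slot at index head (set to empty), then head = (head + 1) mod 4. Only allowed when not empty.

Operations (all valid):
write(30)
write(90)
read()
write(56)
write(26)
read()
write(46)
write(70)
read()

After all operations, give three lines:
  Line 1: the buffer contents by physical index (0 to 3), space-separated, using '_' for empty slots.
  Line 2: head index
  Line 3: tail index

Answer: 46 70 _ 26
3
2

Derivation:
write(30): buf=[30 _ _ _], head=0, tail=1, size=1
write(90): buf=[30 90 _ _], head=0, tail=2, size=2
read(): buf=[_ 90 _ _], head=1, tail=2, size=1
write(56): buf=[_ 90 56 _], head=1, tail=3, size=2
write(26): buf=[_ 90 56 26], head=1, tail=0, size=3
read(): buf=[_ _ 56 26], head=2, tail=0, size=2
write(46): buf=[46 _ 56 26], head=2, tail=1, size=3
write(70): buf=[46 70 56 26], head=2, tail=2, size=4
read(): buf=[46 70 _ 26], head=3, tail=2, size=3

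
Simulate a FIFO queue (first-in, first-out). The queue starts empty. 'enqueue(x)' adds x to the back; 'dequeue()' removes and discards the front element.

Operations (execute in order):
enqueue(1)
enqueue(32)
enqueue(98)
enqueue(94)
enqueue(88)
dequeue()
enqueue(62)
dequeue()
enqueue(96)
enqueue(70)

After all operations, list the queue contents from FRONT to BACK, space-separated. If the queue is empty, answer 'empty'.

enqueue(1): [1]
enqueue(32): [1, 32]
enqueue(98): [1, 32, 98]
enqueue(94): [1, 32, 98, 94]
enqueue(88): [1, 32, 98, 94, 88]
dequeue(): [32, 98, 94, 88]
enqueue(62): [32, 98, 94, 88, 62]
dequeue(): [98, 94, 88, 62]
enqueue(96): [98, 94, 88, 62, 96]
enqueue(70): [98, 94, 88, 62, 96, 70]

Answer: 98 94 88 62 96 70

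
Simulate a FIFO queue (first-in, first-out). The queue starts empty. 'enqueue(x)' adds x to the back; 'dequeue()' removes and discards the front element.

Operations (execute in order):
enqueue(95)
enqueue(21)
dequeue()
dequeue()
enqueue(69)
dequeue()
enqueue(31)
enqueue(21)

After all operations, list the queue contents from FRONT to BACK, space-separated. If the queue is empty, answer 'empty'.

enqueue(95): [95]
enqueue(21): [95, 21]
dequeue(): [21]
dequeue(): []
enqueue(69): [69]
dequeue(): []
enqueue(31): [31]
enqueue(21): [31, 21]

Answer: 31 21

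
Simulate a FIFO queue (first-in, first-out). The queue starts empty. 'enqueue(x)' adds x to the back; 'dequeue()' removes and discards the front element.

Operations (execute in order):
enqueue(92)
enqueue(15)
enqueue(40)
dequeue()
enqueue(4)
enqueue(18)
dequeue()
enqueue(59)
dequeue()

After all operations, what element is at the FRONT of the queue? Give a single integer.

enqueue(92): queue = [92]
enqueue(15): queue = [92, 15]
enqueue(40): queue = [92, 15, 40]
dequeue(): queue = [15, 40]
enqueue(4): queue = [15, 40, 4]
enqueue(18): queue = [15, 40, 4, 18]
dequeue(): queue = [40, 4, 18]
enqueue(59): queue = [40, 4, 18, 59]
dequeue(): queue = [4, 18, 59]

Answer: 4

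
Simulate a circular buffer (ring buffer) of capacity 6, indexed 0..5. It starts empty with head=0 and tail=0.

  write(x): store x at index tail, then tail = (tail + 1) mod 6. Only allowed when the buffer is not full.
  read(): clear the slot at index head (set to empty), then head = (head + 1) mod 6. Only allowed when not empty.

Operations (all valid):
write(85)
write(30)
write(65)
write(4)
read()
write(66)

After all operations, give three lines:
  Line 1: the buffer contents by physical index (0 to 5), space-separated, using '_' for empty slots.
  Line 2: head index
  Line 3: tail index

Answer: _ 30 65 4 66 _
1
5

Derivation:
write(85): buf=[85 _ _ _ _ _], head=0, tail=1, size=1
write(30): buf=[85 30 _ _ _ _], head=0, tail=2, size=2
write(65): buf=[85 30 65 _ _ _], head=0, tail=3, size=3
write(4): buf=[85 30 65 4 _ _], head=0, tail=4, size=4
read(): buf=[_ 30 65 4 _ _], head=1, tail=4, size=3
write(66): buf=[_ 30 65 4 66 _], head=1, tail=5, size=4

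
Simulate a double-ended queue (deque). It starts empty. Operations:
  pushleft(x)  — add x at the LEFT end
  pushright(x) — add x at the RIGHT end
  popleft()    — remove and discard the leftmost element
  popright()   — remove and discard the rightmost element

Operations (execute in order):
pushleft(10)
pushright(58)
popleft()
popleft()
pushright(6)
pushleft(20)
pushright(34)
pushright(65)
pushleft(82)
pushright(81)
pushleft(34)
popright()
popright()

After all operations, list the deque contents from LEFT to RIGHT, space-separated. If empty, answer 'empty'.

Answer: 34 82 20 6 34

Derivation:
pushleft(10): [10]
pushright(58): [10, 58]
popleft(): [58]
popleft(): []
pushright(6): [6]
pushleft(20): [20, 6]
pushright(34): [20, 6, 34]
pushright(65): [20, 6, 34, 65]
pushleft(82): [82, 20, 6, 34, 65]
pushright(81): [82, 20, 6, 34, 65, 81]
pushleft(34): [34, 82, 20, 6, 34, 65, 81]
popright(): [34, 82, 20, 6, 34, 65]
popright(): [34, 82, 20, 6, 34]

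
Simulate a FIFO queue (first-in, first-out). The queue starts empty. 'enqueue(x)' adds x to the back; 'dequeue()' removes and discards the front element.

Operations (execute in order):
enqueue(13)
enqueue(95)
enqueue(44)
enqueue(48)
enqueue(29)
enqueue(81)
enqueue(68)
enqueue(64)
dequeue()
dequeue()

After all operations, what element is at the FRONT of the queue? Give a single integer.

Answer: 44

Derivation:
enqueue(13): queue = [13]
enqueue(95): queue = [13, 95]
enqueue(44): queue = [13, 95, 44]
enqueue(48): queue = [13, 95, 44, 48]
enqueue(29): queue = [13, 95, 44, 48, 29]
enqueue(81): queue = [13, 95, 44, 48, 29, 81]
enqueue(68): queue = [13, 95, 44, 48, 29, 81, 68]
enqueue(64): queue = [13, 95, 44, 48, 29, 81, 68, 64]
dequeue(): queue = [95, 44, 48, 29, 81, 68, 64]
dequeue(): queue = [44, 48, 29, 81, 68, 64]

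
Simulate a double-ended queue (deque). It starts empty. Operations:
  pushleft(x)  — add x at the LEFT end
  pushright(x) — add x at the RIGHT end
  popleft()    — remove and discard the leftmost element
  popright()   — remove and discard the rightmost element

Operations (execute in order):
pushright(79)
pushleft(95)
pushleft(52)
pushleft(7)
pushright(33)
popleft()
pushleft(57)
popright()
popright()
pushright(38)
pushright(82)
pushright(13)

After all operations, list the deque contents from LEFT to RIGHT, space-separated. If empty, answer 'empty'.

pushright(79): [79]
pushleft(95): [95, 79]
pushleft(52): [52, 95, 79]
pushleft(7): [7, 52, 95, 79]
pushright(33): [7, 52, 95, 79, 33]
popleft(): [52, 95, 79, 33]
pushleft(57): [57, 52, 95, 79, 33]
popright(): [57, 52, 95, 79]
popright(): [57, 52, 95]
pushright(38): [57, 52, 95, 38]
pushright(82): [57, 52, 95, 38, 82]
pushright(13): [57, 52, 95, 38, 82, 13]

Answer: 57 52 95 38 82 13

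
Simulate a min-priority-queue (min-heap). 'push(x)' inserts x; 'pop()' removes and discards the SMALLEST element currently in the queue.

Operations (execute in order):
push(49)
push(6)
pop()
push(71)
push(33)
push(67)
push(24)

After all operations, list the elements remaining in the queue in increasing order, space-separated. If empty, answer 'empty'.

push(49): heap contents = [49]
push(6): heap contents = [6, 49]
pop() → 6: heap contents = [49]
push(71): heap contents = [49, 71]
push(33): heap contents = [33, 49, 71]
push(67): heap contents = [33, 49, 67, 71]
push(24): heap contents = [24, 33, 49, 67, 71]

Answer: 24 33 49 67 71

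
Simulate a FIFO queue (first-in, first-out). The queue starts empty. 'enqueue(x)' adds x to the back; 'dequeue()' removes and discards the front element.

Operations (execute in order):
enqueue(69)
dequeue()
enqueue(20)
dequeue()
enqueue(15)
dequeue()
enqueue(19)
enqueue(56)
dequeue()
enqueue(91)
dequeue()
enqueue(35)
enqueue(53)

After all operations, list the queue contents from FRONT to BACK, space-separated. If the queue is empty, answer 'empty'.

enqueue(69): [69]
dequeue(): []
enqueue(20): [20]
dequeue(): []
enqueue(15): [15]
dequeue(): []
enqueue(19): [19]
enqueue(56): [19, 56]
dequeue(): [56]
enqueue(91): [56, 91]
dequeue(): [91]
enqueue(35): [91, 35]
enqueue(53): [91, 35, 53]

Answer: 91 35 53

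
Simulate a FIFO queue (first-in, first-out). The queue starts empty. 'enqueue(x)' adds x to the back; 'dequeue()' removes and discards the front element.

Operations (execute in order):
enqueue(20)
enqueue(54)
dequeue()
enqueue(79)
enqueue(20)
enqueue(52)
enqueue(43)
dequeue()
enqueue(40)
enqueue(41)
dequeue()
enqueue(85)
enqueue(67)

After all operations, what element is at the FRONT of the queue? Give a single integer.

Answer: 20

Derivation:
enqueue(20): queue = [20]
enqueue(54): queue = [20, 54]
dequeue(): queue = [54]
enqueue(79): queue = [54, 79]
enqueue(20): queue = [54, 79, 20]
enqueue(52): queue = [54, 79, 20, 52]
enqueue(43): queue = [54, 79, 20, 52, 43]
dequeue(): queue = [79, 20, 52, 43]
enqueue(40): queue = [79, 20, 52, 43, 40]
enqueue(41): queue = [79, 20, 52, 43, 40, 41]
dequeue(): queue = [20, 52, 43, 40, 41]
enqueue(85): queue = [20, 52, 43, 40, 41, 85]
enqueue(67): queue = [20, 52, 43, 40, 41, 85, 67]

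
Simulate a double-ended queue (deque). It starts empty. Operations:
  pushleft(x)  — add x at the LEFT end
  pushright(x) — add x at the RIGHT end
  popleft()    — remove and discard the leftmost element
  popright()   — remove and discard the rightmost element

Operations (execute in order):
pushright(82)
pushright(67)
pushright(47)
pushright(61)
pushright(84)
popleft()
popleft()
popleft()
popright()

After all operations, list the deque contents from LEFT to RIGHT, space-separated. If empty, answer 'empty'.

pushright(82): [82]
pushright(67): [82, 67]
pushright(47): [82, 67, 47]
pushright(61): [82, 67, 47, 61]
pushright(84): [82, 67, 47, 61, 84]
popleft(): [67, 47, 61, 84]
popleft(): [47, 61, 84]
popleft(): [61, 84]
popright(): [61]

Answer: 61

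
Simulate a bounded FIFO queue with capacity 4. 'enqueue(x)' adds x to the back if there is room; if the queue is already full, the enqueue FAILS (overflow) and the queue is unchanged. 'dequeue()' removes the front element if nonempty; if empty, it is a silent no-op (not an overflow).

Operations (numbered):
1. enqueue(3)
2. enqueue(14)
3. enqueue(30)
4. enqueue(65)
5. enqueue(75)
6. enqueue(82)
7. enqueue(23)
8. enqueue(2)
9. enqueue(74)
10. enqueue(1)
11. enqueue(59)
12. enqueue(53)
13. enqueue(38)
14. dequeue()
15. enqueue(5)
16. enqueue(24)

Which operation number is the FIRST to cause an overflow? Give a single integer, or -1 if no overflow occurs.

1. enqueue(3): size=1
2. enqueue(14): size=2
3. enqueue(30): size=3
4. enqueue(65): size=4
5. enqueue(75): size=4=cap → OVERFLOW (fail)
6. enqueue(82): size=4=cap → OVERFLOW (fail)
7. enqueue(23): size=4=cap → OVERFLOW (fail)
8. enqueue(2): size=4=cap → OVERFLOW (fail)
9. enqueue(74): size=4=cap → OVERFLOW (fail)
10. enqueue(1): size=4=cap → OVERFLOW (fail)
11. enqueue(59): size=4=cap → OVERFLOW (fail)
12. enqueue(53): size=4=cap → OVERFLOW (fail)
13. enqueue(38): size=4=cap → OVERFLOW (fail)
14. dequeue(): size=3
15. enqueue(5): size=4
16. enqueue(24): size=4=cap → OVERFLOW (fail)

Answer: 5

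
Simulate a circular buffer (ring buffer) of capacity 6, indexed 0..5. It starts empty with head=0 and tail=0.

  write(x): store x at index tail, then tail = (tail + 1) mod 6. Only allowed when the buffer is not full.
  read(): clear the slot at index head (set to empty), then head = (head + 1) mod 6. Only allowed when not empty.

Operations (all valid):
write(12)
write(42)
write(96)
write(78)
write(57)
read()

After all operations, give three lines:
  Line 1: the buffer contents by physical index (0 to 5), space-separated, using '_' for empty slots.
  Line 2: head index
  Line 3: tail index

Answer: _ 42 96 78 57 _
1
5

Derivation:
write(12): buf=[12 _ _ _ _ _], head=0, tail=1, size=1
write(42): buf=[12 42 _ _ _ _], head=0, tail=2, size=2
write(96): buf=[12 42 96 _ _ _], head=0, tail=3, size=3
write(78): buf=[12 42 96 78 _ _], head=0, tail=4, size=4
write(57): buf=[12 42 96 78 57 _], head=0, tail=5, size=5
read(): buf=[_ 42 96 78 57 _], head=1, tail=5, size=4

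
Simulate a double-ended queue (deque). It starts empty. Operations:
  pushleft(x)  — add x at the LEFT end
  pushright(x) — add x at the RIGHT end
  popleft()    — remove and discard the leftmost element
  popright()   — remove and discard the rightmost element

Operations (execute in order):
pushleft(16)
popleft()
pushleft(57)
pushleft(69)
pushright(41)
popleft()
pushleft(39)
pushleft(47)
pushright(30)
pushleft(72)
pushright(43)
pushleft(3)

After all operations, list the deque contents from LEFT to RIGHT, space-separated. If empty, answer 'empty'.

pushleft(16): [16]
popleft(): []
pushleft(57): [57]
pushleft(69): [69, 57]
pushright(41): [69, 57, 41]
popleft(): [57, 41]
pushleft(39): [39, 57, 41]
pushleft(47): [47, 39, 57, 41]
pushright(30): [47, 39, 57, 41, 30]
pushleft(72): [72, 47, 39, 57, 41, 30]
pushright(43): [72, 47, 39, 57, 41, 30, 43]
pushleft(3): [3, 72, 47, 39, 57, 41, 30, 43]

Answer: 3 72 47 39 57 41 30 43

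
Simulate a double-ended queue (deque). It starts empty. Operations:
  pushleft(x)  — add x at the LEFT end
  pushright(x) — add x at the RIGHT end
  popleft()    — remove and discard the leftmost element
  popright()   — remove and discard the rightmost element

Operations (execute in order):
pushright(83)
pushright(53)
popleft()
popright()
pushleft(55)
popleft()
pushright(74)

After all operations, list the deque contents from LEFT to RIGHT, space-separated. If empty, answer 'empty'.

Answer: 74

Derivation:
pushright(83): [83]
pushright(53): [83, 53]
popleft(): [53]
popright(): []
pushleft(55): [55]
popleft(): []
pushright(74): [74]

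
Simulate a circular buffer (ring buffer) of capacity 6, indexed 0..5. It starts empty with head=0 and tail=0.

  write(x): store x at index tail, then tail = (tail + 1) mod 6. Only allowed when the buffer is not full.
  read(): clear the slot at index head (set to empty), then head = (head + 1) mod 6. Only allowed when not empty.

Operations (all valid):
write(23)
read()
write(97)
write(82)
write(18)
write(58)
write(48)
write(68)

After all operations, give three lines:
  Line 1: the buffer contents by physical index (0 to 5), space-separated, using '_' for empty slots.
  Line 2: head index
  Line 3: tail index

Answer: 68 97 82 18 58 48
1
1

Derivation:
write(23): buf=[23 _ _ _ _ _], head=0, tail=1, size=1
read(): buf=[_ _ _ _ _ _], head=1, tail=1, size=0
write(97): buf=[_ 97 _ _ _ _], head=1, tail=2, size=1
write(82): buf=[_ 97 82 _ _ _], head=1, tail=3, size=2
write(18): buf=[_ 97 82 18 _ _], head=1, tail=4, size=3
write(58): buf=[_ 97 82 18 58 _], head=1, tail=5, size=4
write(48): buf=[_ 97 82 18 58 48], head=1, tail=0, size=5
write(68): buf=[68 97 82 18 58 48], head=1, tail=1, size=6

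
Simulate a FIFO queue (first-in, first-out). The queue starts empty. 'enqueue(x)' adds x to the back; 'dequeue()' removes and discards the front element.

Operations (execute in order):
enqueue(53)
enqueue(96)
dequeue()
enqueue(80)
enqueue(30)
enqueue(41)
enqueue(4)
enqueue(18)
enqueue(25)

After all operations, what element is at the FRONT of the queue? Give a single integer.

enqueue(53): queue = [53]
enqueue(96): queue = [53, 96]
dequeue(): queue = [96]
enqueue(80): queue = [96, 80]
enqueue(30): queue = [96, 80, 30]
enqueue(41): queue = [96, 80, 30, 41]
enqueue(4): queue = [96, 80, 30, 41, 4]
enqueue(18): queue = [96, 80, 30, 41, 4, 18]
enqueue(25): queue = [96, 80, 30, 41, 4, 18, 25]

Answer: 96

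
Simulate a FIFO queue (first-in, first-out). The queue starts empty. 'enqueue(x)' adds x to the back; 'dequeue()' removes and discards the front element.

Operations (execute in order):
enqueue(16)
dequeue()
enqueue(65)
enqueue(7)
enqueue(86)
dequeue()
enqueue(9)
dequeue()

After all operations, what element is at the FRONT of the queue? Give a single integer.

enqueue(16): queue = [16]
dequeue(): queue = []
enqueue(65): queue = [65]
enqueue(7): queue = [65, 7]
enqueue(86): queue = [65, 7, 86]
dequeue(): queue = [7, 86]
enqueue(9): queue = [7, 86, 9]
dequeue(): queue = [86, 9]

Answer: 86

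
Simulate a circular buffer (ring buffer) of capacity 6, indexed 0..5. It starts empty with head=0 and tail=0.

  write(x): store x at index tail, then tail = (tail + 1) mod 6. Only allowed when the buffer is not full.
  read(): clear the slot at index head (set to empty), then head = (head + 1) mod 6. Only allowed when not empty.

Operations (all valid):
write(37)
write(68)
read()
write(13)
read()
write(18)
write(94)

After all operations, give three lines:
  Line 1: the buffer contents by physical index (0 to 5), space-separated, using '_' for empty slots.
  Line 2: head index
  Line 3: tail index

Answer: _ _ 13 18 94 _
2
5

Derivation:
write(37): buf=[37 _ _ _ _ _], head=0, tail=1, size=1
write(68): buf=[37 68 _ _ _ _], head=0, tail=2, size=2
read(): buf=[_ 68 _ _ _ _], head=1, tail=2, size=1
write(13): buf=[_ 68 13 _ _ _], head=1, tail=3, size=2
read(): buf=[_ _ 13 _ _ _], head=2, tail=3, size=1
write(18): buf=[_ _ 13 18 _ _], head=2, tail=4, size=2
write(94): buf=[_ _ 13 18 94 _], head=2, tail=5, size=3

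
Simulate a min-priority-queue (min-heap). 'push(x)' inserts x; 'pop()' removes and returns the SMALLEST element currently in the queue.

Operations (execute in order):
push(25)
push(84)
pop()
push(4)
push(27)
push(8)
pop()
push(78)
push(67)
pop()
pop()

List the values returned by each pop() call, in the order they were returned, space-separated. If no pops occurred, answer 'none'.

Answer: 25 4 8 27

Derivation:
push(25): heap contents = [25]
push(84): heap contents = [25, 84]
pop() → 25: heap contents = [84]
push(4): heap contents = [4, 84]
push(27): heap contents = [4, 27, 84]
push(8): heap contents = [4, 8, 27, 84]
pop() → 4: heap contents = [8, 27, 84]
push(78): heap contents = [8, 27, 78, 84]
push(67): heap contents = [8, 27, 67, 78, 84]
pop() → 8: heap contents = [27, 67, 78, 84]
pop() → 27: heap contents = [67, 78, 84]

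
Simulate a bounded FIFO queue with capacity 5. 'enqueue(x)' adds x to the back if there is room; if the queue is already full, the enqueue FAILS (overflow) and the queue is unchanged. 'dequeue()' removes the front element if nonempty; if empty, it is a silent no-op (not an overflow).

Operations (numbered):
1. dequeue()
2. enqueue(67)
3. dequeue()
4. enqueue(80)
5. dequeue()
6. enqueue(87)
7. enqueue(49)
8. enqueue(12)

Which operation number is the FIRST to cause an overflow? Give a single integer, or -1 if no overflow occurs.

1. dequeue(): empty, no-op, size=0
2. enqueue(67): size=1
3. dequeue(): size=0
4. enqueue(80): size=1
5. dequeue(): size=0
6. enqueue(87): size=1
7. enqueue(49): size=2
8. enqueue(12): size=3

Answer: -1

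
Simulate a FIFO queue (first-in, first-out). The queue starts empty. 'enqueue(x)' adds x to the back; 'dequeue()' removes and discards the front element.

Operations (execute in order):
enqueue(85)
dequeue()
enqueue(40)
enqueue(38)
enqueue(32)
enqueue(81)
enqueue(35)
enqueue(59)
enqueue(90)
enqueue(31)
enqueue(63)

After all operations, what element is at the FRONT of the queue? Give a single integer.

enqueue(85): queue = [85]
dequeue(): queue = []
enqueue(40): queue = [40]
enqueue(38): queue = [40, 38]
enqueue(32): queue = [40, 38, 32]
enqueue(81): queue = [40, 38, 32, 81]
enqueue(35): queue = [40, 38, 32, 81, 35]
enqueue(59): queue = [40, 38, 32, 81, 35, 59]
enqueue(90): queue = [40, 38, 32, 81, 35, 59, 90]
enqueue(31): queue = [40, 38, 32, 81, 35, 59, 90, 31]
enqueue(63): queue = [40, 38, 32, 81, 35, 59, 90, 31, 63]

Answer: 40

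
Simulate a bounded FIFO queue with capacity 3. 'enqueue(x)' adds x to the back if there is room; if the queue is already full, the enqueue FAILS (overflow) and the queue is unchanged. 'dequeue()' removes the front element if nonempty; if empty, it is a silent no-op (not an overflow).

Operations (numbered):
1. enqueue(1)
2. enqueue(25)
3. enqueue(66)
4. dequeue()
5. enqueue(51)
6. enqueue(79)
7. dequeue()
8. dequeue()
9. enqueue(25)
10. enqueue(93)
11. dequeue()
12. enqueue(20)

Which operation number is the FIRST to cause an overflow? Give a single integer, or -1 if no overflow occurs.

1. enqueue(1): size=1
2. enqueue(25): size=2
3. enqueue(66): size=3
4. dequeue(): size=2
5. enqueue(51): size=3
6. enqueue(79): size=3=cap → OVERFLOW (fail)
7. dequeue(): size=2
8. dequeue(): size=1
9. enqueue(25): size=2
10. enqueue(93): size=3
11. dequeue(): size=2
12. enqueue(20): size=3

Answer: 6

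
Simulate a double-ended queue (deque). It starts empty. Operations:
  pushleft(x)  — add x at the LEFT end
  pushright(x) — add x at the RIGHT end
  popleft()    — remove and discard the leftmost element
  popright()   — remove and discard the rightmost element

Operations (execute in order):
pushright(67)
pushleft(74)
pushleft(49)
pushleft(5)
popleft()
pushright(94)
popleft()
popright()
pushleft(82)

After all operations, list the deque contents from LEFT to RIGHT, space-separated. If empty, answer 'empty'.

Answer: 82 74 67

Derivation:
pushright(67): [67]
pushleft(74): [74, 67]
pushleft(49): [49, 74, 67]
pushleft(5): [5, 49, 74, 67]
popleft(): [49, 74, 67]
pushright(94): [49, 74, 67, 94]
popleft(): [74, 67, 94]
popright(): [74, 67]
pushleft(82): [82, 74, 67]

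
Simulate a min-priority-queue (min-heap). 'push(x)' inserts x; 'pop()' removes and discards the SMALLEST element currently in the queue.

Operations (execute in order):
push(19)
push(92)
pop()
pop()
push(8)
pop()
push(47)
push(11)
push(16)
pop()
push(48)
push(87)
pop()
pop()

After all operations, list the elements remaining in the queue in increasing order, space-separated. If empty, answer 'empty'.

push(19): heap contents = [19]
push(92): heap contents = [19, 92]
pop() → 19: heap contents = [92]
pop() → 92: heap contents = []
push(8): heap contents = [8]
pop() → 8: heap contents = []
push(47): heap contents = [47]
push(11): heap contents = [11, 47]
push(16): heap contents = [11, 16, 47]
pop() → 11: heap contents = [16, 47]
push(48): heap contents = [16, 47, 48]
push(87): heap contents = [16, 47, 48, 87]
pop() → 16: heap contents = [47, 48, 87]
pop() → 47: heap contents = [48, 87]

Answer: 48 87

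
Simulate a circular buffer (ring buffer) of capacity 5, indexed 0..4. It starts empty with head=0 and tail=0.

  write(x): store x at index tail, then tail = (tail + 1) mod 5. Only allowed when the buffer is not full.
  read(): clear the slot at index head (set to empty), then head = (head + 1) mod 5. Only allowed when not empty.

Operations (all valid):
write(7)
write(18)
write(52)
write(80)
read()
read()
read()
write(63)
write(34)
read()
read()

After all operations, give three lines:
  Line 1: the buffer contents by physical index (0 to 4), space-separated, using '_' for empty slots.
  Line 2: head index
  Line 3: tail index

write(7): buf=[7 _ _ _ _], head=0, tail=1, size=1
write(18): buf=[7 18 _ _ _], head=0, tail=2, size=2
write(52): buf=[7 18 52 _ _], head=0, tail=3, size=3
write(80): buf=[7 18 52 80 _], head=0, tail=4, size=4
read(): buf=[_ 18 52 80 _], head=1, tail=4, size=3
read(): buf=[_ _ 52 80 _], head=2, tail=4, size=2
read(): buf=[_ _ _ 80 _], head=3, tail=4, size=1
write(63): buf=[_ _ _ 80 63], head=3, tail=0, size=2
write(34): buf=[34 _ _ 80 63], head=3, tail=1, size=3
read(): buf=[34 _ _ _ 63], head=4, tail=1, size=2
read(): buf=[34 _ _ _ _], head=0, tail=1, size=1

Answer: 34 _ _ _ _
0
1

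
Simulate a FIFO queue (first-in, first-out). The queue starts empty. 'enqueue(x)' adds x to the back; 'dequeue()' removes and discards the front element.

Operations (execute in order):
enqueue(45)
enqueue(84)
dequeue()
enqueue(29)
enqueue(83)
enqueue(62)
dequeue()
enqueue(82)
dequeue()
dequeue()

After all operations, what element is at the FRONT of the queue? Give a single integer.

Answer: 62

Derivation:
enqueue(45): queue = [45]
enqueue(84): queue = [45, 84]
dequeue(): queue = [84]
enqueue(29): queue = [84, 29]
enqueue(83): queue = [84, 29, 83]
enqueue(62): queue = [84, 29, 83, 62]
dequeue(): queue = [29, 83, 62]
enqueue(82): queue = [29, 83, 62, 82]
dequeue(): queue = [83, 62, 82]
dequeue(): queue = [62, 82]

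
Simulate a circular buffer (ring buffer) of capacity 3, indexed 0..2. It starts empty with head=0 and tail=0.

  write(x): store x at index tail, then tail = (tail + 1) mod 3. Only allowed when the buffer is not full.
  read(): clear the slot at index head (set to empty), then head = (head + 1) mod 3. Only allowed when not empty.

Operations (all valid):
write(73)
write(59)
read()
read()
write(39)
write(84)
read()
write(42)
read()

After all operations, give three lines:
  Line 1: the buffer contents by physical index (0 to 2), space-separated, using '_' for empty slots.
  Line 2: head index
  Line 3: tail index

Answer: _ 42 _
1
2

Derivation:
write(73): buf=[73 _ _], head=0, tail=1, size=1
write(59): buf=[73 59 _], head=0, tail=2, size=2
read(): buf=[_ 59 _], head=1, tail=2, size=1
read(): buf=[_ _ _], head=2, tail=2, size=0
write(39): buf=[_ _ 39], head=2, tail=0, size=1
write(84): buf=[84 _ 39], head=2, tail=1, size=2
read(): buf=[84 _ _], head=0, tail=1, size=1
write(42): buf=[84 42 _], head=0, tail=2, size=2
read(): buf=[_ 42 _], head=1, tail=2, size=1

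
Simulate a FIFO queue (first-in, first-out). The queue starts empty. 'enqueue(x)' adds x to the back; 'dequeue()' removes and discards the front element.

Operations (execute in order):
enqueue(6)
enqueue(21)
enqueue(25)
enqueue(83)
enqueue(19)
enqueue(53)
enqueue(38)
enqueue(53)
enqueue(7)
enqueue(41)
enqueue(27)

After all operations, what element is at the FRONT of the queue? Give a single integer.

enqueue(6): queue = [6]
enqueue(21): queue = [6, 21]
enqueue(25): queue = [6, 21, 25]
enqueue(83): queue = [6, 21, 25, 83]
enqueue(19): queue = [6, 21, 25, 83, 19]
enqueue(53): queue = [6, 21, 25, 83, 19, 53]
enqueue(38): queue = [6, 21, 25, 83, 19, 53, 38]
enqueue(53): queue = [6, 21, 25, 83, 19, 53, 38, 53]
enqueue(7): queue = [6, 21, 25, 83, 19, 53, 38, 53, 7]
enqueue(41): queue = [6, 21, 25, 83, 19, 53, 38, 53, 7, 41]
enqueue(27): queue = [6, 21, 25, 83, 19, 53, 38, 53, 7, 41, 27]

Answer: 6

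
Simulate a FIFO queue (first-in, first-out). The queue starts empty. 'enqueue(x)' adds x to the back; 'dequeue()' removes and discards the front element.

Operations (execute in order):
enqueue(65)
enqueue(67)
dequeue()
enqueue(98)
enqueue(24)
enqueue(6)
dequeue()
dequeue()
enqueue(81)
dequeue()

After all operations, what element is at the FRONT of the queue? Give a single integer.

enqueue(65): queue = [65]
enqueue(67): queue = [65, 67]
dequeue(): queue = [67]
enqueue(98): queue = [67, 98]
enqueue(24): queue = [67, 98, 24]
enqueue(6): queue = [67, 98, 24, 6]
dequeue(): queue = [98, 24, 6]
dequeue(): queue = [24, 6]
enqueue(81): queue = [24, 6, 81]
dequeue(): queue = [6, 81]

Answer: 6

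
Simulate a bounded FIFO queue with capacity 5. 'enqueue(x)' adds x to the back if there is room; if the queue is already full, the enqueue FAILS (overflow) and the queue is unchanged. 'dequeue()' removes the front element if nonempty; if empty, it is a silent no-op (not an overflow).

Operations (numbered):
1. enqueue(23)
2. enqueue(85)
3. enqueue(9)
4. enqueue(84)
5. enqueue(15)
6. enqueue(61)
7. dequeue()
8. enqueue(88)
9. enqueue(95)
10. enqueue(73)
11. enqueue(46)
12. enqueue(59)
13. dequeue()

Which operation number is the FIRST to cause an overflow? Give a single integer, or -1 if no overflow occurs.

Answer: 6

Derivation:
1. enqueue(23): size=1
2. enqueue(85): size=2
3. enqueue(9): size=3
4. enqueue(84): size=4
5. enqueue(15): size=5
6. enqueue(61): size=5=cap → OVERFLOW (fail)
7. dequeue(): size=4
8. enqueue(88): size=5
9. enqueue(95): size=5=cap → OVERFLOW (fail)
10. enqueue(73): size=5=cap → OVERFLOW (fail)
11. enqueue(46): size=5=cap → OVERFLOW (fail)
12. enqueue(59): size=5=cap → OVERFLOW (fail)
13. dequeue(): size=4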